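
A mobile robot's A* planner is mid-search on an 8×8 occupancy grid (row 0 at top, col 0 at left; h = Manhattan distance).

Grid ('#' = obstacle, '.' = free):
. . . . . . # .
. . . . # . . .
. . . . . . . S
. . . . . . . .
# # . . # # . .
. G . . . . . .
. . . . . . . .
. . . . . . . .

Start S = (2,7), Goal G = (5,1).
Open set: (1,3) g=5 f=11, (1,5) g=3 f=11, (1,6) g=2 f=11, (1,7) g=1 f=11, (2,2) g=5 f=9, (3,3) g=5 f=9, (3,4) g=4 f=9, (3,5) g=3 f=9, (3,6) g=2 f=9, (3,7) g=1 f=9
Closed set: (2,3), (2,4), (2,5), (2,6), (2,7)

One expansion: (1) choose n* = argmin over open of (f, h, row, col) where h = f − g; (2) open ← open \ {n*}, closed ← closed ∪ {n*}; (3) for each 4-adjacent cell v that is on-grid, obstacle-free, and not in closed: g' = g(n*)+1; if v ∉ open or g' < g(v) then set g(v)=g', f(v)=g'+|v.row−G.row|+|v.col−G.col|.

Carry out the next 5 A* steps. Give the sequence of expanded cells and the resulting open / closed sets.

step 1: expand (2,2) (f=9, h=4) → closed; open now [(1,2) g=6 f=11, (1,3) g=5 f=11, (1,5) g=3 f=11, (1,6) g=2 f=11, (1,7) g=1 f=11, (2,1) g=6 f=9, (3,2) g=6 f=9, (3,3) g=5 f=9, (3,4) g=4 f=9, (3,5) g=3 f=9, (3,6) g=2 f=9, (3,7) g=1 f=9]
step 2: expand (2,1) (f=9, h=3) → closed; open now [(1,1) g=7 f=11, (1,2) g=6 f=11, (1,3) g=5 f=11, (1,5) g=3 f=11, (1,6) g=2 f=11, (1,7) g=1 f=11, (2,0) g=7 f=11, (3,1) g=7 f=9, (3,2) g=6 f=9, (3,3) g=5 f=9, (3,4) g=4 f=9, (3,5) g=3 f=9, (3,6) g=2 f=9, (3,7) g=1 f=9]
step 3: expand (3,1) (f=9, h=2) → closed; open now [(1,1) g=7 f=11, (1,2) g=6 f=11, (1,3) g=5 f=11, (1,5) g=3 f=11, (1,6) g=2 f=11, (1,7) g=1 f=11, (2,0) g=7 f=11, (3,0) g=8 f=11, (3,2) g=6 f=9, (3,3) g=5 f=9, (3,4) g=4 f=9, (3,5) g=3 f=9, (3,6) g=2 f=9, (3,7) g=1 f=9]
step 4: expand (3,2) (f=9, h=3) → closed; open now [(1,1) g=7 f=11, (1,2) g=6 f=11, (1,3) g=5 f=11, (1,5) g=3 f=11, (1,6) g=2 f=11, (1,7) g=1 f=11, (2,0) g=7 f=11, (3,0) g=8 f=11, (3,3) g=5 f=9, (3,4) g=4 f=9, (3,5) g=3 f=9, (3,6) g=2 f=9, (3,7) g=1 f=9, (4,2) g=7 f=9]
step 5: expand (4,2) (f=9, h=2) → closed; open now [(1,1) g=7 f=11, (1,2) g=6 f=11, (1,3) g=5 f=11, (1,5) g=3 f=11, (1,6) g=2 f=11, (1,7) g=1 f=11, (2,0) g=7 f=11, (3,0) g=8 f=11, (3,3) g=5 f=9, (3,4) g=4 f=9, (3,5) g=3 f=9, (3,6) g=2 f=9, (3,7) g=1 f=9, (4,3) g=8 f=11, (5,2) g=8 f=9]

order=[(2,2) → (2,1) → (3,1) → (3,2) → (4,2)]; open=[(1,1) g=7 f=11, (1,2) g=6 f=11, (1,3) g=5 f=11, (1,5) g=3 f=11, (1,6) g=2 f=11, (1,7) g=1 f=11, (2,0) g=7 f=11, (3,0) g=8 f=11, (3,3) g=5 f=9, (3,4) g=4 f=9, (3,5) g=3 f=9, (3,6) g=2 f=9, (3,7) g=1 f=9, (4,3) g=8 f=11, (5,2) g=8 f=9]; closed=[(2,1), (2,2), (2,3), (2,4), (2,5), (2,6), (2,7), (3,1), (3,2), (4,2)]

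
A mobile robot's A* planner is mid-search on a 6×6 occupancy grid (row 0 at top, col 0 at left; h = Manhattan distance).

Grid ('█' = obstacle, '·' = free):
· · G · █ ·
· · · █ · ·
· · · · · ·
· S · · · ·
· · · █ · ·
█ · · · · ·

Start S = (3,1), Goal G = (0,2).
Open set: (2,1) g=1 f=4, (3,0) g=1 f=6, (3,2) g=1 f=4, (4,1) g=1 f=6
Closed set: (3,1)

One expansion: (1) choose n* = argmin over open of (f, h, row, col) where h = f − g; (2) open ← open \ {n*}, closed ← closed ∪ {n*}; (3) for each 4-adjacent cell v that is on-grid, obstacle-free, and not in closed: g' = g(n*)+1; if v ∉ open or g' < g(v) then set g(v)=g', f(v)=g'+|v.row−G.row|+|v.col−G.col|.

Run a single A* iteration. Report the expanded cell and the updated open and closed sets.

step 1: expand (2,1) (f=4, h=3) → closed; open now [(1,1) g=2 f=4, (2,0) g=2 f=6, (2,2) g=2 f=4, (3,0) g=1 f=6, (3,2) g=1 f=4, (4,1) g=1 f=6]

expanded=(2,1); open=[(1,1) g=2 f=4, (2,0) g=2 f=6, (2,2) g=2 f=4, (3,0) g=1 f=6, (3,2) g=1 f=4, (4,1) g=1 f=6]; closed=[(2,1), (3,1)]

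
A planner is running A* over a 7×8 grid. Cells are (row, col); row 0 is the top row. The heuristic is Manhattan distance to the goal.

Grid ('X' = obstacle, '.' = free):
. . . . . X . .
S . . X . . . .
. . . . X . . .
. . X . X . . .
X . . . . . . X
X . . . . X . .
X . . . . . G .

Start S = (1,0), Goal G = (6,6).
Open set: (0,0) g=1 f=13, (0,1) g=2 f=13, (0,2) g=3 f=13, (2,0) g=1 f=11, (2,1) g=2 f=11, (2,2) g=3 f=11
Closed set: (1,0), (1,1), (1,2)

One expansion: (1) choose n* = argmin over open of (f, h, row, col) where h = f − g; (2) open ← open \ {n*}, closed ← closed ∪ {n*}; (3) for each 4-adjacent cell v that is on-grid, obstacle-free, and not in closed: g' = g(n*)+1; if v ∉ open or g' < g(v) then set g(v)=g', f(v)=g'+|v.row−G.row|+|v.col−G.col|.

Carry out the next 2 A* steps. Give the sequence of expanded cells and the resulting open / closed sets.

order=[(2,2) → (2,3)]; open=[(0,0) g=1 f=13, (0,1) g=2 f=13, (0,2) g=3 f=13, (2,0) g=1 f=11, (2,1) g=2 f=11, (3,3) g=5 f=11]; closed=[(1,0), (1,1), (1,2), (2,2), (2,3)]

step 1: expand (2,2) (f=11, h=8) → closed; open now [(0,0) g=1 f=13, (0,1) g=2 f=13, (0,2) g=3 f=13, (2,0) g=1 f=11, (2,1) g=2 f=11, (2,3) g=4 f=11]
step 2: expand (2,3) (f=11, h=7) → closed; open now [(0,0) g=1 f=13, (0,1) g=2 f=13, (0,2) g=3 f=13, (2,0) g=1 f=11, (2,1) g=2 f=11, (3,3) g=5 f=11]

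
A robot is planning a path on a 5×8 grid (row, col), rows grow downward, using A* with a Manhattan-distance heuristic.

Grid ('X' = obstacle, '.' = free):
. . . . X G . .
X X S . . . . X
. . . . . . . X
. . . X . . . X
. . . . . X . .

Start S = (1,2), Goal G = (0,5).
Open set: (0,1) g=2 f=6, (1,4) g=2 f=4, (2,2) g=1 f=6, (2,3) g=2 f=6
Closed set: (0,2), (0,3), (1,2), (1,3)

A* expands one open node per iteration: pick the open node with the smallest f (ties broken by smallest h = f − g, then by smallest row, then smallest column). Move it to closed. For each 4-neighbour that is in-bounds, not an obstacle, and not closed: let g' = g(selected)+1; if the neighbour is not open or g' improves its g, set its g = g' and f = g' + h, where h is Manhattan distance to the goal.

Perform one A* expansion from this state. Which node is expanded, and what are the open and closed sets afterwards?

step 1: expand (1,4) (f=4, h=2) → closed; open now [(0,1) g=2 f=6, (1,5) g=3 f=4, (2,2) g=1 f=6, (2,3) g=2 f=6, (2,4) g=3 f=6]

expanded=(1,4); open=[(0,1) g=2 f=6, (1,5) g=3 f=4, (2,2) g=1 f=6, (2,3) g=2 f=6, (2,4) g=3 f=6]; closed=[(0,2), (0,3), (1,2), (1,3), (1,4)]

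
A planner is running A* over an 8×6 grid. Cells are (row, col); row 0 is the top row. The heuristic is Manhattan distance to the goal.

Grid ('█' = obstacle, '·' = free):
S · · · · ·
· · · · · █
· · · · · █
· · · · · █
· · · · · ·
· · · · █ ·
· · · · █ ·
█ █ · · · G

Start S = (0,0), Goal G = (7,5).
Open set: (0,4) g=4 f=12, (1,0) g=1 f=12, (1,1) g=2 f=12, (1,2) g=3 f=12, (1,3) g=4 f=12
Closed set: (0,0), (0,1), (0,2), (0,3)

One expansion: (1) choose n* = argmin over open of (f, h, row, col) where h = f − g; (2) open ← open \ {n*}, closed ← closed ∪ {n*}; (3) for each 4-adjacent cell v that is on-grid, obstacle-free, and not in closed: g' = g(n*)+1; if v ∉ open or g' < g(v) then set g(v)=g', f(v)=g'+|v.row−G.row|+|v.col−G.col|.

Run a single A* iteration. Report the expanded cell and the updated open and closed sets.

step 1: expand (0,4) (f=12, h=8) → closed; open now [(0,5) g=5 f=12, (1,0) g=1 f=12, (1,1) g=2 f=12, (1,2) g=3 f=12, (1,3) g=4 f=12, (1,4) g=5 f=12]

expanded=(0,4); open=[(0,5) g=5 f=12, (1,0) g=1 f=12, (1,1) g=2 f=12, (1,2) g=3 f=12, (1,3) g=4 f=12, (1,4) g=5 f=12]; closed=[(0,0), (0,1), (0,2), (0,3), (0,4)]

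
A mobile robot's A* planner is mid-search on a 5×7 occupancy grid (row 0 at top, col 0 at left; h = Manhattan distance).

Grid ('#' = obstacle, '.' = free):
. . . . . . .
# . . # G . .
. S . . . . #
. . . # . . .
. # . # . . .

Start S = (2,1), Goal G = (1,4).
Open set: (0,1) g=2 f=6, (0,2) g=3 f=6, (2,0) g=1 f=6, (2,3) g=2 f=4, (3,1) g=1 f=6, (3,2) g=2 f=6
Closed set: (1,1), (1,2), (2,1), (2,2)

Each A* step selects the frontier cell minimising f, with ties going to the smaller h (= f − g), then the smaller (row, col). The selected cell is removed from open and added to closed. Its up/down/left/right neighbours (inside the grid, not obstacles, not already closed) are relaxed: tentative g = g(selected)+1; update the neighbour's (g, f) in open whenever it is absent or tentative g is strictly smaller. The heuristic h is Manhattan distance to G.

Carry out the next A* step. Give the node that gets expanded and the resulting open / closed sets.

step 1: expand (2,3) (f=4, h=2) → closed; open now [(0,1) g=2 f=6, (0,2) g=3 f=6, (2,0) g=1 f=6, (2,4) g=3 f=4, (3,1) g=1 f=6, (3,2) g=2 f=6]

expanded=(2,3); open=[(0,1) g=2 f=6, (0,2) g=3 f=6, (2,0) g=1 f=6, (2,4) g=3 f=4, (3,1) g=1 f=6, (3,2) g=2 f=6]; closed=[(1,1), (1,2), (2,1), (2,2), (2,3)]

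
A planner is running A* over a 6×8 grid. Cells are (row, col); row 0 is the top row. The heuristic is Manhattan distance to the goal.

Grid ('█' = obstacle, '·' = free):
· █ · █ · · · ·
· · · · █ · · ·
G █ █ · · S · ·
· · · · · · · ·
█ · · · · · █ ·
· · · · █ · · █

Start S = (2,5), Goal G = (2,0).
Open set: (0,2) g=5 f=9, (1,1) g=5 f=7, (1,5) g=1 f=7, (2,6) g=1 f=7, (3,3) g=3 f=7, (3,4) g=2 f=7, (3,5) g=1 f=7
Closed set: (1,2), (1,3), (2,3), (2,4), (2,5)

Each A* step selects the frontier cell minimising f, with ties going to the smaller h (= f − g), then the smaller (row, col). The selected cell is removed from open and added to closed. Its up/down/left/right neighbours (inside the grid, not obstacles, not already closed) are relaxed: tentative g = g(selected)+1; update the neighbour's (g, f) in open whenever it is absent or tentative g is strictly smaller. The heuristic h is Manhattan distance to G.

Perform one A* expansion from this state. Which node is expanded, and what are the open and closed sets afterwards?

step 1: expand (1,1) (f=7, h=2) → closed; open now [(0,2) g=5 f=9, (1,0) g=6 f=7, (1,5) g=1 f=7, (2,6) g=1 f=7, (3,3) g=3 f=7, (3,4) g=2 f=7, (3,5) g=1 f=7]

expanded=(1,1); open=[(0,2) g=5 f=9, (1,0) g=6 f=7, (1,5) g=1 f=7, (2,6) g=1 f=7, (3,3) g=3 f=7, (3,4) g=2 f=7, (3,5) g=1 f=7]; closed=[(1,1), (1,2), (1,3), (2,3), (2,4), (2,5)]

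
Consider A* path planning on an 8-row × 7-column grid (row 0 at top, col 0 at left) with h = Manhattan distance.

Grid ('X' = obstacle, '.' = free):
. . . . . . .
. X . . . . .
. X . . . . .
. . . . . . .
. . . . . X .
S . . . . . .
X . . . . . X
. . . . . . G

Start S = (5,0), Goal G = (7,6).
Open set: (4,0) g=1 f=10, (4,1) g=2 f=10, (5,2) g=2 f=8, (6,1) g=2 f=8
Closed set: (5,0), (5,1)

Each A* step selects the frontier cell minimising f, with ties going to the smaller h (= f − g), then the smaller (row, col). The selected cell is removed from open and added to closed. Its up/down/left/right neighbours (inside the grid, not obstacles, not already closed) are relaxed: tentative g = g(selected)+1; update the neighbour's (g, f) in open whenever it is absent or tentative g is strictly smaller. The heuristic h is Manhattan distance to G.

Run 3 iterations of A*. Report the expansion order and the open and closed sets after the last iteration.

step 1: expand (5,2) (f=8, h=6) → closed; open now [(4,0) g=1 f=10, (4,1) g=2 f=10, (4,2) g=3 f=10, (5,3) g=3 f=8, (6,1) g=2 f=8, (6,2) g=3 f=8]
step 2: expand (5,3) (f=8, h=5) → closed; open now [(4,0) g=1 f=10, (4,1) g=2 f=10, (4,2) g=3 f=10, (4,3) g=4 f=10, (5,4) g=4 f=8, (6,1) g=2 f=8, (6,2) g=3 f=8, (6,3) g=4 f=8]
step 3: expand (5,4) (f=8, h=4) → closed; open now [(4,0) g=1 f=10, (4,1) g=2 f=10, (4,2) g=3 f=10, (4,3) g=4 f=10, (4,4) g=5 f=10, (5,5) g=5 f=8, (6,1) g=2 f=8, (6,2) g=3 f=8, (6,3) g=4 f=8, (6,4) g=5 f=8]

order=[(5,2) → (5,3) → (5,4)]; open=[(4,0) g=1 f=10, (4,1) g=2 f=10, (4,2) g=3 f=10, (4,3) g=4 f=10, (4,4) g=5 f=10, (5,5) g=5 f=8, (6,1) g=2 f=8, (6,2) g=3 f=8, (6,3) g=4 f=8, (6,4) g=5 f=8]; closed=[(5,0), (5,1), (5,2), (5,3), (5,4)]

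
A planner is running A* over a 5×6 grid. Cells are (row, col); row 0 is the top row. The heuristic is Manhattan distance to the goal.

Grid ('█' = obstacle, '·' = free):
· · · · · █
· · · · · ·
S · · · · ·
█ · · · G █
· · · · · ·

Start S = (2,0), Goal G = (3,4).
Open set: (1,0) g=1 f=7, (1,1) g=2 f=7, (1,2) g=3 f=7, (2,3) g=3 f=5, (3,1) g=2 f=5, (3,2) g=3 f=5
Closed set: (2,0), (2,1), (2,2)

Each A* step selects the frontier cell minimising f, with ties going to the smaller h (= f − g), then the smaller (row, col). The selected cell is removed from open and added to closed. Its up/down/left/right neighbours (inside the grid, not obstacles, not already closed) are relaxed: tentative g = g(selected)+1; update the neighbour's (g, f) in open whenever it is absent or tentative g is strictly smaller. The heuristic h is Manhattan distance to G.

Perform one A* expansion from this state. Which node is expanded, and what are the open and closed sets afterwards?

step 1: expand (2,3) (f=5, h=2) → closed; open now [(1,0) g=1 f=7, (1,1) g=2 f=7, (1,2) g=3 f=7, (1,3) g=4 f=7, (2,4) g=4 f=5, (3,1) g=2 f=5, (3,2) g=3 f=5, (3,3) g=4 f=5]

expanded=(2,3); open=[(1,0) g=1 f=7, (1,1) g=2 f=7, (1,2) g=3 f=7, (1,3) g=4 f=7, (2,4) g=4 f=5, (3,1) g=2 f=5, (3,2) g=3 f=5, (3,3) g=4 f=5]; closed=[(2,0), (2,1), (2,2), (2,3)]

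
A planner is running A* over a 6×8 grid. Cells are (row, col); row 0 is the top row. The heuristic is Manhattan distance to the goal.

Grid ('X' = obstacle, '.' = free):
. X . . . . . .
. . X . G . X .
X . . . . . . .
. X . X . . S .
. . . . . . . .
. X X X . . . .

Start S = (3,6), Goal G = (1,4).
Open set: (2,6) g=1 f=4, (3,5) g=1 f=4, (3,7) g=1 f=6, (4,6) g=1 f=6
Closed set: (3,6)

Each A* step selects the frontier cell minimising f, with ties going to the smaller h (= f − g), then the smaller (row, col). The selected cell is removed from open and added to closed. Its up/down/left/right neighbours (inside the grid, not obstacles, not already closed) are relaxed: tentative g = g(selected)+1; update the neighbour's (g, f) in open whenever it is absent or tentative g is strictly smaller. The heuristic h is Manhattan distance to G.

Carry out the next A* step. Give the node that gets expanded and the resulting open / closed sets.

step 1: expand (2,6) (f=4, h=3) → closed; open now [(2,5) g=2 f=4, (2,7) g=2 f=6, (3,5) g=1 f=4, (3,7) g=1 f=6, (4,6) g=1 f=6]

expanded=(2,6); open=[(2,5) g=2 f=4, (2,7) g=2 f=6, (3,5) g=1 f=4, (3,7) g=1 f=6, (4,6) g=1 f=6]; closed=[(2,6), (3,6)]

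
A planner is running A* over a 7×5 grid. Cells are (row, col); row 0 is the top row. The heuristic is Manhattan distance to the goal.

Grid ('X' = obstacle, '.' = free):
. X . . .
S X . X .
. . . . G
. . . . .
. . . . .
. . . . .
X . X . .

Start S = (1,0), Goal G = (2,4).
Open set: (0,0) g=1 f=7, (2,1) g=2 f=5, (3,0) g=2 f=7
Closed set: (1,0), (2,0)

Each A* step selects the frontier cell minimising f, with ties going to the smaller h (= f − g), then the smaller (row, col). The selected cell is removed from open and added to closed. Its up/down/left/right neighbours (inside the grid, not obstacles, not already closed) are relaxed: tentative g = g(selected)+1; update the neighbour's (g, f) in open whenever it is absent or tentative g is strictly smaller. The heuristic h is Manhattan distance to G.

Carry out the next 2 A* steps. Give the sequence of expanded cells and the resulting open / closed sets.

order=[(2,1) → (2,2)]; open=[(0,0) g=1 f=7, (1,2) g=4 f=7, (2,3) g=4 f=5, (3,0) g=2 f=7, (3,1) g=3 f=7, (3,2) g=4 f=7]; closed=[(1,0), (2,0), (2,1), (2,2)]

step 1: expand (2,1) (f=5, h=3) → closed; open now [(0,0) g=1 f=7, (2,2) g=3 f=5, (3,0) g=2 f=7, (3,1) g=3 f=7]
step 2: expand (2,2) (f=5, h=2) → closed; open now [(0,0) g=1 f=7, (1,2) g=4 f=7, (2,3) g=4 f=5, (3,0) g=2 f=7, (3,1) g=3 f=7, (3,2) g=4 f=7]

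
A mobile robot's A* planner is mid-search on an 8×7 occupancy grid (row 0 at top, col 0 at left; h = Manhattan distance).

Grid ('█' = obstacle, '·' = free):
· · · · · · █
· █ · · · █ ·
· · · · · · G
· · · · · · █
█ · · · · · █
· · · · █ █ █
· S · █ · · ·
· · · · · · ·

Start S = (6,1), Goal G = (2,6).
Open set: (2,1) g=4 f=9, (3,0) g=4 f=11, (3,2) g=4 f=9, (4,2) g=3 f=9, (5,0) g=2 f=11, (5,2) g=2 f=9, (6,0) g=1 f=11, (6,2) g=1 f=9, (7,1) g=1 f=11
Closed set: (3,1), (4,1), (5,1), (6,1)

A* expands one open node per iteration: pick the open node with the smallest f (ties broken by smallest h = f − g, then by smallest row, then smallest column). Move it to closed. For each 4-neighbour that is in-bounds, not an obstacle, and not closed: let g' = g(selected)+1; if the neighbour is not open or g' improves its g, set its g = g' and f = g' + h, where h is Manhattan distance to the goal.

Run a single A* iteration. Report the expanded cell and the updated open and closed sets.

step 1: expand (2,1) (f=9, h=5) → closed; open now [(2,0) g=5 f=11, (2,2) g=5 f=9, (3,0) g=4 f=11, (3,2) g=4 f=9, (4,2) g=3 f=9, (5,0) g=2 f=11, (5,2) g=2 f=9, (6,0) g=1 f=11, (6,2) g=1 f=9, (7,1) g=1 f=11]

expanded=(2,1); open=[(2,0) g=5 f=11, (2,2) g=5 f=9, (3,0) g=4 f=11, (3,2) g=4 f=9, (4,2) g=3 f=9, (5,0) g=2 f=11, (5,2) g=2 f=9, (6,0) g=1 f=11, (6,2) g=1 f=9, (7,1) g=1 f=11]; closed=[(2,1), (3,1), (4,1), (5,1), (6,1)]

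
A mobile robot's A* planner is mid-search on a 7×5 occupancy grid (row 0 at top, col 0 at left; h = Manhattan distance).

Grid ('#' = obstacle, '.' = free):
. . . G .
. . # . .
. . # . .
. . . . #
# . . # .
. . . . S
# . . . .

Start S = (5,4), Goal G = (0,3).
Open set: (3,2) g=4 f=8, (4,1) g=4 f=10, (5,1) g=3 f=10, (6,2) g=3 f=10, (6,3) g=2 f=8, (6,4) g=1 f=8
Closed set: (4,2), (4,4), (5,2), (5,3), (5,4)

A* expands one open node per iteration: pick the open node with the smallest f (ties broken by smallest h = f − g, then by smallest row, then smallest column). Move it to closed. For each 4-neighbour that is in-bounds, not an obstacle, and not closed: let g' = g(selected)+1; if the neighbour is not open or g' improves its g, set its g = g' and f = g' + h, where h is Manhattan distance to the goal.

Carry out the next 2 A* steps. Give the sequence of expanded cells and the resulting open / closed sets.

step 1: expand (3,2) (f=8, h=4) → closed; open now [(3,1) g=5 f=10, (3,3) g=5 f=8, (4,1) g=4 f=10, (5,1) g=3 f=10, (6,2) g=3 f=10, (6,3) g=2 f=8, (6,4) g=1 f=8]
step 2: expand (3,3) (f=8, h=3) → closed; open now [(2,3) g=6 f=8, (3,1) g=5 f=10, (4,1) g=4 f=10, (5,1) g=3 f=10, (6,2) g=3 f=10, (6,3) g=2 f=8, (6,4) g=1 f=8]

order=[(3,2) → (3,3)]; open=[(2,3) g=6 f=8, (3,1) g=5 f=10, (4,1) g=4 f=10, (5,1) g=3 f=10, (6,2) g=3 f=10, (6,3) g=2 f=8, (6,4) g=1 f=8]; closed=[(3,2), (3,3), (4,2), (4,4), (5,2), (5,3), (5,4)]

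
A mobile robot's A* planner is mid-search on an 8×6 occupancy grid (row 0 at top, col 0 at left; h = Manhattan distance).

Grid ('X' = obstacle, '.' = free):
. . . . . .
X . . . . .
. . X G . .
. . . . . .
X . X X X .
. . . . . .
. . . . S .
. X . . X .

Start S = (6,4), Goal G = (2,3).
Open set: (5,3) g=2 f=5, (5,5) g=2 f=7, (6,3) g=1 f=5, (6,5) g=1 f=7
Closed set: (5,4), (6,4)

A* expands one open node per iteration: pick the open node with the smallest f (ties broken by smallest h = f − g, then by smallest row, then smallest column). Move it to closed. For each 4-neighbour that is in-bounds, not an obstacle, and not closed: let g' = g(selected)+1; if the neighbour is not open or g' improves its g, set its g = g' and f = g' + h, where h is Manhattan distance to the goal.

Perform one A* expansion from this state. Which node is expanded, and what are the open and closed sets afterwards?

step 1: expand (5,3) (f=5, h=3) → closed; open now [(5,2) g=3 f=7, (5,5) g=2 f=7, (6,3) g=1 f=5, (6,5) g=1 f=7]

expanded=(5,3); open=[(5,2) g=3 f=7, (5,5) g=2 f=7, (6,3) g=1 f=5, (6,5) g=1 f=7]; closed=[(5,3), (5,4), (6,4)]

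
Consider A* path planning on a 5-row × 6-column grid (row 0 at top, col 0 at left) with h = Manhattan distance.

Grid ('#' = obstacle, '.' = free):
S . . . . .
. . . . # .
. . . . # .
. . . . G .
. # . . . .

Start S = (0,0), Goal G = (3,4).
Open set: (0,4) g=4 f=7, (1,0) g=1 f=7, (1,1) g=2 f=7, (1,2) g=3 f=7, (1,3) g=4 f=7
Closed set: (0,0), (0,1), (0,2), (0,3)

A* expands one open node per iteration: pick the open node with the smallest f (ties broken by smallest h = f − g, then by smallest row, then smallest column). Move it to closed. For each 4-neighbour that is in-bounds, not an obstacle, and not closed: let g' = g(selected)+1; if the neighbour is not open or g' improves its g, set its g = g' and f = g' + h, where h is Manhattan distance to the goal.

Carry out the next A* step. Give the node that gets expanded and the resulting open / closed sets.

step 1: expand (0,4) (f=7, h=3) → closed; open now [(0,5) g=5 f=9, (1,0) g=1 f=7, (1,1) g=2 f=7, (1,2) g=3 f=7, (1,3) g=4 f=7]

expanded=(0,4); open=[(0,5) g=5 f=9, (1,0) g=1 f=7, (1,1) g=2 f=7, (1,2) g=3 f=7, (1,3) g=4 f=7]; closed=[(0,0), (0,1), (0,2), (0,3), (0,4)]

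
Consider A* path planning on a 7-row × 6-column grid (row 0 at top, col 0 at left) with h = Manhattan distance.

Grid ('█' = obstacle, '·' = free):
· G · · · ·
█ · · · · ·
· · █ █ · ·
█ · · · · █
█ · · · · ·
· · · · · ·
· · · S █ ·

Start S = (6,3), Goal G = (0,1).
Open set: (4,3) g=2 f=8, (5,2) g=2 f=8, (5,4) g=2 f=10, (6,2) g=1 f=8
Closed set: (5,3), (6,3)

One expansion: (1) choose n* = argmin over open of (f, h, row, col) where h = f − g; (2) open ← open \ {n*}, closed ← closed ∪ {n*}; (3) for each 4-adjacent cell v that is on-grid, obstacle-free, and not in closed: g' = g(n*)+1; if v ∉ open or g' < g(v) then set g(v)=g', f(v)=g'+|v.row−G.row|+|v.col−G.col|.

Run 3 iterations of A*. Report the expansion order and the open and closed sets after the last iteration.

step 1: expand (4,3) (f=8, h=6) → closed; open now [(3,3) g=3 f=8, (4,2) g=3 f=8, (4,4) g=3 f=10, (5,2) g=2 f=8, (5,4) g=2 f=10, (6,2) g=1 f=8]
step 2: expand (3,3) (f=8, h=5) → closed; open now [(3,2) g=4 f=8, (3,4) g=4 f=10, (4,2) g=3 f=8, (4,4) g=3 f=10, (5,2) g=2 f=8, (5,4) g=2 f=10, (6,2) g=1 f=8]
step 3: expand (3,2) (f=8, h=4) → closed; open now [(3,1) g=5 f=8, (3,4) g=4 f=10, (4,2) g=3 f=8, (4,4) g=3 f=10, (5,2) g=2 f=8, (5,4) g=2 f=10, (6,2) g=1 f=8]

order=[(4,3) → (3,3) → (3,2)]; open=[(3,1) g=5 f=8, (3,4) g=4 f=10, (4,2) g=3 f=8, (4,4) g=3 f=10, (5,2) g=2 f=8, (5,4) g=2 f=10, (6,2) g=1 f=8]; closed=[(3,2), (3,3), (4,3), (5,3), (6,3)]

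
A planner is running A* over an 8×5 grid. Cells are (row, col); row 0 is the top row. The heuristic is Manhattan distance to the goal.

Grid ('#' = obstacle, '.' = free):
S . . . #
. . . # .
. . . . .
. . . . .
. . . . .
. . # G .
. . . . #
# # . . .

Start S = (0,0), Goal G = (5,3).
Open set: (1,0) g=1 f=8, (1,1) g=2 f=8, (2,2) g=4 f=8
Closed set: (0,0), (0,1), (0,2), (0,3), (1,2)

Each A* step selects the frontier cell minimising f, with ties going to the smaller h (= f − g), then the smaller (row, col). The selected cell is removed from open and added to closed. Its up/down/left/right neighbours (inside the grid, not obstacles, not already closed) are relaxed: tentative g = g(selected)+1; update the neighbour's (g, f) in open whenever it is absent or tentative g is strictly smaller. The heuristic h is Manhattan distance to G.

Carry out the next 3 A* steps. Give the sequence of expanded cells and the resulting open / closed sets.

step 1: expand (2,2) (f=8, h=4) → closed; open now [(1,0) g=1 f=8, (1,1) g=2 f=8, (2,1) g=5 f=10, (2,3) g=5 f=8, (3,2) g=5 f=8]
step 2: expand (2,3) (f=8, h=3) → closed; open now [(1,0) g=1 f=8, (1,1) g=2 f=8, (2,1) g=5 f=10, (2,4) g=6 f=10, (3,2) g=5 f=8, (3,3) g=6 f=8]
step 3: expand (3,3) (f=8, h=2) → closed; open now [(1,0) g=1 f=8, (1,1) g=2 f=8, (2,1) g=5 f=10, (2,4) g=6 f=10, (3,2) g=5 f=8, (3,4) g=7 f=10, (4,3) g=7 f=8]

order=[(2,2) → (2,3) → (3,3)]; open=[(1,0) g=1 f=8, (1,1) g=2 f=8, (2,1) g=5 f=10, (2,4) g=6 f=10, (3,2) g=5 f=8, (3,4) g=7 f=10, (4,3) g=7 f=8]; closed=[(0,0), (0,1), (0,2), (0,3), (1,2), (2,2), (2,3), (3,3)]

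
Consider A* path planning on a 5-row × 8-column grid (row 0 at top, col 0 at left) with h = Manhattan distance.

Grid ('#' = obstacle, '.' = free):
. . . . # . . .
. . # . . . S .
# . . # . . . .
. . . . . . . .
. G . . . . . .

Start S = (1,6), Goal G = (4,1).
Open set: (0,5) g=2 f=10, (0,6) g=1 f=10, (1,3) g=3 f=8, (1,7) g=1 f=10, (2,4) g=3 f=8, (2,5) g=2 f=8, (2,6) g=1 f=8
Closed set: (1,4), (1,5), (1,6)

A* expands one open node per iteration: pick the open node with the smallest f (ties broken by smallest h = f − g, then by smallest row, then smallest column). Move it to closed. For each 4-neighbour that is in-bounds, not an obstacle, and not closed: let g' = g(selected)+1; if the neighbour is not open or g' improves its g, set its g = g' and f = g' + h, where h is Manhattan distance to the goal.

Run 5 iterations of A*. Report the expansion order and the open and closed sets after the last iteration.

step 1: expand (1,3) (f=8, h=5) → closed; open now [(0,3) g=4 f=10, (0,5) g=2 f=10, (0,6) g=1 f=10, (1,7) g=1 f=10, (2,4) g=3 f=8, (2,5) g=2 f=8, (2,6) g=1 f=8]
step 2: expand (2,4) (f=8, h=5) → closed; open now [(0,3) g=4 f=10, (0,5) g=2 f=10, (0,6) g=1 f=10, (1,7) g=1 f=10, (2,5) g=2 f=8, (2,6) g=1 f=8, (3,4) g=4 f=8]
step 3: expand (3,4) (f=8, h=4) → closed; open now [(0,3) g=4 f=10, (0,5) g=2 f=10, (0,6) g=1 f=10, (1,7) g=1 f=10, (2,5) g=2 f=8, (2,6) g=1 f=8, (3,3) g=5 f=8, (3,5) g=5 f=10, (4,4) g=5 f=8]
step 4: expand (3,3) (f=8, h=3) → closed; open now [(0,3) g=4 f=10, (0,5) g=2 f=10, (0,6) g=1 f=10, (1,7) g=1 f=10, (2,5) g=2 f=8, (2,6) g=1 f=8, (3,2) g=6 f=8, (3,5) g=5 f=10, (4,3) g=6 f=8, (4,4) g=5 f=8]
step 5: expand (3,2) (f=8, h=2) → closed; open now [(0,3) g=4 f=10, (0,5) g=2 f=10, (0,6) g=1 f=10, (1,7) g=1 f=10, (2,2) g=7 f=10, (2,5) g=2 f=8, (2,6) g=1 f=8, (3,1) g=7 f=8, (3,5) g=5 f=10, (4,2) g=7 f=8, (4,3) g=6 f=8, (4,4) g=5 f=8]

order=[(1,3) → (2,4) → (3,4) → (3,3) → (3,2)]; open=[(0,3) g=4 f=10, (0,5) g=2 f=10, (0,6) g=1 f=10, (1,7) g=1 f=10, (2,2) g=7 f=10, (2,5) g=2 f=8, (2,6) g=1 f=8, (3,1) g=7 f=8, (3,5) g=5 f=10, (4,2) g=7 f=8, (4,3) g=6 f=8, (4,4) g=5 f=8]; closed=[(1,3), (1,4), (1,5), (1,6), (2,4), (3,2), (3,3), (3,4)]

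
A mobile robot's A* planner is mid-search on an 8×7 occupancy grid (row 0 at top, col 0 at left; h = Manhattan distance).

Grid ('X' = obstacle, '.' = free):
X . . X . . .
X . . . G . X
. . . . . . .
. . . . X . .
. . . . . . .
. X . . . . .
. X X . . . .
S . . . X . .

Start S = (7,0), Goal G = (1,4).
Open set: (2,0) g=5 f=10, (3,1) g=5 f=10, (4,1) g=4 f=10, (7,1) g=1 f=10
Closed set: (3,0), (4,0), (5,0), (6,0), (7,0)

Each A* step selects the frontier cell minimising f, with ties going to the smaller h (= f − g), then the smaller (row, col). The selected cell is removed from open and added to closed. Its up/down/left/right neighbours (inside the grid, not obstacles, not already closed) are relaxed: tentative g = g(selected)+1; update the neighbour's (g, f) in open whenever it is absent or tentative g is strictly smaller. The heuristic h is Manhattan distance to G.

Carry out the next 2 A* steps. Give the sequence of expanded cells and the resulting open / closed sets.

order=[(2,0) → (2,1)]; open=[(1,1) g=7 f=10, (2,2) g=7 f=10, (3,1) g=5 f=10, (4,1) g=4 f=10, (7,1) g=1 f=10]; closed=[(2,0), (2,1), (3,0), (4,0), (5,0), (6,0), (7,0)]

step 1: expand (2,0) (f=10, h=5) → closed; open now [(2,1) g=6 f=10, (3,1) g=5 f=10, (4,1) g=4 f=10, (7,1) g=1 f=10]
step 2: expand (2,1) (f=10, h=4) → closed; open now [(1,1) g=7 f=10, (2,2) g=7 f=10, (3,1) g=5 f=10, (4,1) g=4 f=10, (7,1) g=1 f=10]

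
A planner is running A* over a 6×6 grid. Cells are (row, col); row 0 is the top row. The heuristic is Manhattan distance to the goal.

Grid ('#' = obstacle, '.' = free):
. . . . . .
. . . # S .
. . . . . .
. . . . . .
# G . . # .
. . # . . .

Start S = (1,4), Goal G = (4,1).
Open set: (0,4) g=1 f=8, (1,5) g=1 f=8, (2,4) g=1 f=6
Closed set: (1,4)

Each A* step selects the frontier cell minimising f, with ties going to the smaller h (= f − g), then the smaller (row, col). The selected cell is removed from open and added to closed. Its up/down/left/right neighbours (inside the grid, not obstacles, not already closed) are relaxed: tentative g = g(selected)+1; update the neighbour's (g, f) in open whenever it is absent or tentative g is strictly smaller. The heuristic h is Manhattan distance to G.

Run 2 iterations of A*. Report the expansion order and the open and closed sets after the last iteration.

step 1: expand (2,4) (f=6, h=5) → closed; open now [(0,4) g=1 f=8, (1,5) g=1 f=8, (2,3) g=2 f=6, (2,5) g=2 f=8, (3,4) g=2 f=6]
step 2: expand (2,3) (f=6, h=4) → closed; open now [(0,4) g=1 f=8, (1,5) g=1 f=8, (2,2) g=3 f=6, (2,5) g=2 f=8, (3,3) g=3 f=6, (3,4) g=2 f=6]

order=[(2,4) → (2,3)]; open=[(0,4) g=1 f=8, (1,5) g=1 f=8, (2,2) g=3 f=6, (2,5) g=2 f=8, (3,3) g=3 f=6, (3,4) g=2 f=6]; closed=[(1,4), (2,3), (2,4)]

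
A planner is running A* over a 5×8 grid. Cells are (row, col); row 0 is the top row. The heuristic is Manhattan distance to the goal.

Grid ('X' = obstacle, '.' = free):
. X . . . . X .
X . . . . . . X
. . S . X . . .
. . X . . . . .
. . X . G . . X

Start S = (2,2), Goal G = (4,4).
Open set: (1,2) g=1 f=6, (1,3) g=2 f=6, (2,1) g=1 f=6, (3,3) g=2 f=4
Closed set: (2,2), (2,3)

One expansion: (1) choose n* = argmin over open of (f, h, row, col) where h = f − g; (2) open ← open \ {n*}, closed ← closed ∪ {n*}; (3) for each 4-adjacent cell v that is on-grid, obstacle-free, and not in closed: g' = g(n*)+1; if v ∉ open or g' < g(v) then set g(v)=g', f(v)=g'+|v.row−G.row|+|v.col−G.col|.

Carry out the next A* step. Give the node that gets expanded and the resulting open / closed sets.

step 1: expand (3,3) (f=4, h=2) → closed; open now [(1,2) g=1 f=6, (1,3) g=2 f=6, (2,1) g=1 f=6, (3,4) g=3 f=4, (4,3) g=3 f=4]

expanded=(3,3); open=[(1,2) g=1 f=6, (1,3) g=2 f=6, (2,1) g=1 f=6, (3,4) g=3 f=4, (4,3) g=3 f=4]; closed=[(2,2), (2,3), (3,3)]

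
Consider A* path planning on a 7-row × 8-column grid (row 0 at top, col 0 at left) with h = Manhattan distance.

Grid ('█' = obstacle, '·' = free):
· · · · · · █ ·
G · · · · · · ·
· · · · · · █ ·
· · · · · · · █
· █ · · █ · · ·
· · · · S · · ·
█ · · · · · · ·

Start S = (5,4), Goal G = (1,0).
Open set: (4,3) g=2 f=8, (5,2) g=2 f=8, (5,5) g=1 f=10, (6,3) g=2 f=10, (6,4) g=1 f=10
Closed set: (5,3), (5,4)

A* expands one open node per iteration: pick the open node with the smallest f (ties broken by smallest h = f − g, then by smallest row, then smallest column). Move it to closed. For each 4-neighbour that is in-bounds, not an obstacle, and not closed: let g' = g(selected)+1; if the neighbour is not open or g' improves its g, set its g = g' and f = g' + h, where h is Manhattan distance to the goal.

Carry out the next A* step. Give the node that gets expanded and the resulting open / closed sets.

expanded=(4,3); open=[(3,3) g=3 f=8, (4,2) g=3 f=8, (5,2) g=2 f=8, (5,5) g=1 f=10, (6,3) g=2 f=10, (6,4) g=1 f=10]; closed=[(4,3), (5,3), (5,4)]

step 1: expand (4,3) (f=8, h=6) → closed; open now [(3,3) g=3 f=8, (4,2) g=3 f=8, (5,2) g=2 f=8, (5,5) g=1 f=10, (6,3) g=2 f=10, (6,4) g=1 f=10]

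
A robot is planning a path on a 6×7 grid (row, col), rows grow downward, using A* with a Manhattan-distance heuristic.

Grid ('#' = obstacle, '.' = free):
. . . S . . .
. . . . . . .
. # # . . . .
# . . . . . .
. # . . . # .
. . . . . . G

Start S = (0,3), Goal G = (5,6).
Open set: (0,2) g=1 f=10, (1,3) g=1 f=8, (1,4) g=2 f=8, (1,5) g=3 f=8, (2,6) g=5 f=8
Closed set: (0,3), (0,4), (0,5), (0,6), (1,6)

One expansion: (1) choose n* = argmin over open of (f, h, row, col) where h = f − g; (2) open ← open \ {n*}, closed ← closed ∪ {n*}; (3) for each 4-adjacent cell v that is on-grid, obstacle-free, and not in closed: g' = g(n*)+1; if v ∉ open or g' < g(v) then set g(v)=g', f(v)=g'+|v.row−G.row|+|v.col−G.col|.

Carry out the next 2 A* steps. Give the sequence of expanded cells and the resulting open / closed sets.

step 1: expand (2,6) (f=8, h=3) → closed; open now [(0,2) g=1 f=10, (1,3) g=1 f=8, (1,4) g=2 f=8, (1,5) g=3 f=8, (2,5) g=6 f=10, (3,6) g=6 f=8]
step 2: expand (3,6) (f=8, h=2) → closed; open now [(0,2) g=1 f=10, (1,3) g=1 f=8, (1,4) g=2 f=8, (1,5) g=3 f=8, (2,5) g=6 f=10, (3,5) g=7 f=10, (4,6) g=7 f=8]

order=[(2,6) → (3,6)]; open=[(0,2) g=1 f=10, (1,3) g=1 f=8, (1,4) g=2 f=8, (1,5) g=3 f=8, (2,5) g=6 f=10, (3,5) g=7 f=10, (4,6) g=7 f=8]; closed=[(0,3), (0,4), (0,5), (0,6), (1,6), (2,6), (3,6)]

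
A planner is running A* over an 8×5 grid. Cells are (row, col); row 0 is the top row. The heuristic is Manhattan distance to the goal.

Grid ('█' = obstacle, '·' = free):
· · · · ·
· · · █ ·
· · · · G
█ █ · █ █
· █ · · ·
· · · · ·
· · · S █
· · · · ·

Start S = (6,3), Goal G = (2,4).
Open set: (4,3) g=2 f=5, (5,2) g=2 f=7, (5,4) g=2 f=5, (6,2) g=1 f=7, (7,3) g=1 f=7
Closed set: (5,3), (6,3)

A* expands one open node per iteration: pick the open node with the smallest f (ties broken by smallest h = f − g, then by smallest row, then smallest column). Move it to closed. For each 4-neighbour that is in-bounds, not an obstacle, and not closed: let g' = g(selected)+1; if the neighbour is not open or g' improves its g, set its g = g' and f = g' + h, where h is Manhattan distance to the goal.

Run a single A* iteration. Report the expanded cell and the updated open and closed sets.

step 1: expand (4,3) (f=5, h=3) → closed; open now [(4,2) g=3 f=7, (4,4) g=3 f=5, (5,2) g=2 f=7, (5,4) g=2 f=5, (6,2) g=1 f=7, (7,3) g=1 f=7]

expanded=(4,3); open=[(4,2) g=3 f=7, (4,4) g=3 f=5, (5,2) g=2 f=7, (5,4) g=2 f=5, (6,2) g=1 f=7, (7,3) g=1 f=7]; closed=[(4,3), (5,3), (6,3)]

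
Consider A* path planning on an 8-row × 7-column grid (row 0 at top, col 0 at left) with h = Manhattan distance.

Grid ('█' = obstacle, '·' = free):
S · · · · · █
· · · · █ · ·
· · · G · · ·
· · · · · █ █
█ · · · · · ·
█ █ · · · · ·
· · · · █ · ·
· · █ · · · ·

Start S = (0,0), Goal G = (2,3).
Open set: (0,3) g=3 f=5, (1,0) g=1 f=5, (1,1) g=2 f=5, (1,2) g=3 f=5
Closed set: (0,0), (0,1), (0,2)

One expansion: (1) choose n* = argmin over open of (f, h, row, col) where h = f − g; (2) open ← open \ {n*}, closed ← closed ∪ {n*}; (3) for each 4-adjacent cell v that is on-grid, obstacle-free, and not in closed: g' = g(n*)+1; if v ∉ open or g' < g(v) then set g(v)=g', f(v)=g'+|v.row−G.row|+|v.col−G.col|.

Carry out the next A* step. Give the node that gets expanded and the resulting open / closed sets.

step 1: expand (0,3) (f=5, h=2) → closed; open now [(0,4) g=4 f=7, (1,0) g=1 f=5, (1,1) g=2 f=5, (1,2) g=3 f=5, (1,3) g=4 f=5]

expanded=(0,3); open=[(0,4) g=4 f=7, (1,0) g=1 f=5, (1,1) g=2 f=5, (1,2) g=3 f=5, (1,3) g=4 f=5]; closed=[(0,0), (0,1), (0,2), (0,3)]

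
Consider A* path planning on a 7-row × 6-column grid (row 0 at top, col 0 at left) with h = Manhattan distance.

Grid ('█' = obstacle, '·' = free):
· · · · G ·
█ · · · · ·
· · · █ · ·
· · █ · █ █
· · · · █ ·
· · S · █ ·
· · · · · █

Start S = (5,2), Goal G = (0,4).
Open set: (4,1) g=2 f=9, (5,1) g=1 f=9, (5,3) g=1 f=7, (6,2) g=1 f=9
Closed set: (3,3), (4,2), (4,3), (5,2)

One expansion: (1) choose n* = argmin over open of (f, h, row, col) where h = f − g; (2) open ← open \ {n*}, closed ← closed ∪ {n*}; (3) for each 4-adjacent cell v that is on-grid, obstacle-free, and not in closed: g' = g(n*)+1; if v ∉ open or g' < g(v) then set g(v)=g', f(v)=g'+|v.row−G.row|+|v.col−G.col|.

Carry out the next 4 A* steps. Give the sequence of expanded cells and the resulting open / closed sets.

step 1: expand (5,3) (f=7, h=6) → closed; open now [(4,1) g=2 f=9, (5,1) g=1 f=9, (6,2) g=1 f=9, (6,3) g=2 f=9]
step 2: expand (4,1) (f=9, h=7) → closed; open now [(3,1) g=3 f=9, (4,0) g=3 f=11, (5,1) g=1 f=9, (6,2) g=1 f=9, (6,3) g=2 f=9]
step 3: expand (3,1) (f=9, h=6) → closed; open now [(2,1) g=4 f=9, (3,0) g=4 f=11, (4,0) g=3 f=11, (5,1) g=1 f=9, (6,2) g=1 f=9, (6,3) g=2 f=9]
step 4: expand (2,1) (f=9, h=5) → closed; open now [(1,1) g=5 f=9, (2,0) g=5 f=11, (2,2) g=5 f=9, (3,0) g=4 f=11, (4,0) g=3 f=11, (5,1) g=1 f=9, (6,2) g=1 f=9, (6,3) g=2 f=9]

order=[(5,3) → (4,1) → (3,1) → (2,1)]; open=[(1,1) g=5 f=9, (2,0) g=5 f=11, (2,2) g=5 f=9, (3,0) g=4 f=11, (4,0) g=3 f=11, (5,1) g=1 f=9, (6,2) g=1 f=9, (6,3) g=2 f=9]; closed=[(2,1), (3,1), (3,3), (4,1), (4,2), (4,3), (5,2), (5,3)]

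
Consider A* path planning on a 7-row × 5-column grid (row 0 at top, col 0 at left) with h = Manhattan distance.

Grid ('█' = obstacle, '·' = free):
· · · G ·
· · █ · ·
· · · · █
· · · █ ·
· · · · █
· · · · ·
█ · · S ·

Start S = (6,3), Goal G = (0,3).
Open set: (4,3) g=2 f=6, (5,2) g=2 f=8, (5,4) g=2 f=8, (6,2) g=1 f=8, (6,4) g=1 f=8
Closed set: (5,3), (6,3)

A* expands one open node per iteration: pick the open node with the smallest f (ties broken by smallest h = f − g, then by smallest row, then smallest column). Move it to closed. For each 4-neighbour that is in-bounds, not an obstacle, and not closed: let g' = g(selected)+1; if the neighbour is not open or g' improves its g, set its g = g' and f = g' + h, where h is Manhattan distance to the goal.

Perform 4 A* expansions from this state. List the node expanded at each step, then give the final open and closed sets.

step 1: expand (4,3) (f=6, h=4) → closed; open now [(4,2) g=3 f=8, (5,2) g=2 f=8, (5,4) g=2 f=8, (6,2) g=1 f=8, (6,4) g=1 f=8]
step 2: expand (4,2) (f=8, h=5) → closed; open now [(3,2) g=4 f=8, (4,1) g=4 f=10, (5,2) g=2 f=8, (5,4) g=2 f=8, (6,2) g=1 f=8, (6,4) g=1 f=8]
step 3: expand (3,2) (f=8, h=4) → closed; open now [(2,2) g=5 f=8, (3,1) g=5 f=10, (4,1) g=4 f=10, (5,2) g=2 f=8, (5,4) g=2 f=8, (6,2) g=1 f=8, (6,4) g=1 f=8]
step 4: expand (2,2) (f=8, h=3) → closed; open now [(2,1) g=6 f=10, (2,3) g=6 f=8, (3,1) g=5 f=10, (4,1) g=4 f=10, (5,2) g=2 f=8, (5,4) g=2 f=8, (6,2) g=1 f=8, (6,4) g=1 f=8]

order=[(4,3) → (4,2) → (3,2) → (2,2)]; open=[(2,1) g=6 f=10, (2,3) g=6 f=8, (3,1) g=5 f=10, (4,1) g=4 f=10, (5,2) g=2 f=8, (5,4) g=2 f=8, (6,2) g=1 f=8, (6,4) g=1 f=8]; closed=[(2,2), (3,2), (4,2), (4,3), (5,3), (6,3)]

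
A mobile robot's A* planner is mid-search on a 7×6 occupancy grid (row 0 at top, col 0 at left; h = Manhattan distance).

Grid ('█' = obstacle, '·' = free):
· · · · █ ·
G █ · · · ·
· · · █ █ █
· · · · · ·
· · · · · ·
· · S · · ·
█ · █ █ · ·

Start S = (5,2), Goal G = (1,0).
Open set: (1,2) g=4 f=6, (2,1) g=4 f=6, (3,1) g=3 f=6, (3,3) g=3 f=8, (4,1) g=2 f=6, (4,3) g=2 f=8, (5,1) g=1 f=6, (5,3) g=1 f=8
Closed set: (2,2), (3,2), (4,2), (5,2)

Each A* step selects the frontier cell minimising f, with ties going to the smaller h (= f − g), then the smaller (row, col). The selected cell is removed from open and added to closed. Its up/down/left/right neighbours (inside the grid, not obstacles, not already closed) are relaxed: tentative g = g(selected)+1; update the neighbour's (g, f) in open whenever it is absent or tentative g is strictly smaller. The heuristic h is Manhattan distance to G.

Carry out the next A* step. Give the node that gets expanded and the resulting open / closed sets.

step 1: expand (1,2) (f=6, h=2) → closed; open now [(0,2) g=5 f=8, (1,3) g=5 f=8, (2,1) g=4 f=6, (3,1) g=3 f=6, (3,3) g=3 f=8, (4,1) g=2 f=6, (4,3) g=2 f=8, (5,1) g=1 f=6, (5,3) g=1 f=8]

expanded=(1,2); open=[(0,2) g=5 f=8, (1,3) g=5 f=8, (2,1) g=4 f=6, (3,1) g=3 f=6, (3,3) g=3 f=8, (4,1) g=2 f=6, (4,3) g=2 f=8, (5,1) g=1 f=6, (5,3) g=1 f=8]; closed=[(1,2), (2,2), (3,2), (4,2), (5,2)]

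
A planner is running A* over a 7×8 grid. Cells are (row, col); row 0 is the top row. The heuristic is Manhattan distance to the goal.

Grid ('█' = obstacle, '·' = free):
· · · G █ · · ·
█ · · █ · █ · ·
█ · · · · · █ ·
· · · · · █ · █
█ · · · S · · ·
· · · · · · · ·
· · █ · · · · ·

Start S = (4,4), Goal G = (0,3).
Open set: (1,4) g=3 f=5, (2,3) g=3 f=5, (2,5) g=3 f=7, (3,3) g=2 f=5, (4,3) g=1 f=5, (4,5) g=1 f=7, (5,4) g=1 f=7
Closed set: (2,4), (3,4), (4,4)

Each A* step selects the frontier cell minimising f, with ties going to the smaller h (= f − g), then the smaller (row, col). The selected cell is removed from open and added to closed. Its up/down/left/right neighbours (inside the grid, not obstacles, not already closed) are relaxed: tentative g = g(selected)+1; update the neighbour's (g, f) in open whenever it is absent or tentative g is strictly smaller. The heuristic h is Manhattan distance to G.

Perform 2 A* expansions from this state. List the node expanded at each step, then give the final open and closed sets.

step 1: expand (1,4) (f=5, h=2) → closed; open now [(2,3) g=3 f=5, (2,5) g=3 f=7, (3,3) g=2 f=5, (4,3) g=1 f=5, (4,5) g=1 f=7, (5,4) g=1 f=7]
step 2: expand (2,3) (f=5, h=2) → closed; open now [(2,2) g=4 f=7, (2,5) g=3 f=7, (3,3) g=2 f=5, (4,3) g=1 f=5, (4,5) g=1 f=7, (5,4) g=1 f=7]

order=[(1,4) → (2,3)]; open=[(2,2) g=4 f=7, (2,5) g=3 f=7, (3,3) g=2 f=5, (4,3) g=1 f=5, (4,5) g=1 f=7, (5,4) g=1 f=7]; closed=[(1,4), (2,3), (2,4), (3,4), (4,4)]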